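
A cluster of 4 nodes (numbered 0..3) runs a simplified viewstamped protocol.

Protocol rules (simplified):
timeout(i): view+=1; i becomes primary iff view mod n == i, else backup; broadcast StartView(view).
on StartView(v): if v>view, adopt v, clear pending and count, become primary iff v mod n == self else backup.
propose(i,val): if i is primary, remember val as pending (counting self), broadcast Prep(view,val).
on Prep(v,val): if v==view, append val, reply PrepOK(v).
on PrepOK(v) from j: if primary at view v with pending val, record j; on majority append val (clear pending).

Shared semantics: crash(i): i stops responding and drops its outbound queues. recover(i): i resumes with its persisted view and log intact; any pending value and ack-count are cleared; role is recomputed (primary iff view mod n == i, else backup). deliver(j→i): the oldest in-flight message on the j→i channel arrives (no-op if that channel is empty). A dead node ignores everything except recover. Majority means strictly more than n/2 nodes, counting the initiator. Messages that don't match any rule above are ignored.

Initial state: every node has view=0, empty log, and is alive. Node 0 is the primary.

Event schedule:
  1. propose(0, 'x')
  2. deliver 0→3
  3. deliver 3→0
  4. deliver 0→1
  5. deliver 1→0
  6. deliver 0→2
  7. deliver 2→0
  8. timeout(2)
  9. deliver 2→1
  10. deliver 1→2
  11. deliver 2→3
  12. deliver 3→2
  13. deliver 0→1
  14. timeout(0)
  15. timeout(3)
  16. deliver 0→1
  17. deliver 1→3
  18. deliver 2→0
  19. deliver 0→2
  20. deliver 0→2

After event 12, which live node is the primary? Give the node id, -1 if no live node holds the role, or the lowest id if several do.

0

1. propose(0,'x'):  nop
2. deliver 0→3:  <3:back v0 x>
3. deliver 3→0:  nop
4. deliver 0→1:  <1:back v0 x>
5. deliver 1→0:  <0:prim v0 x>
6. deliver 0→2:  <2:back v0 x>
7. deliver 2→0:  nop
8. timeout(2):  <2:back v1 x>
9. deliver 2→1:  <1:prim v1 x>
10. deliver 1→2:  nop
11. deliver 2→3:  <3:back v1 x>
12. deliver 3→2:  nop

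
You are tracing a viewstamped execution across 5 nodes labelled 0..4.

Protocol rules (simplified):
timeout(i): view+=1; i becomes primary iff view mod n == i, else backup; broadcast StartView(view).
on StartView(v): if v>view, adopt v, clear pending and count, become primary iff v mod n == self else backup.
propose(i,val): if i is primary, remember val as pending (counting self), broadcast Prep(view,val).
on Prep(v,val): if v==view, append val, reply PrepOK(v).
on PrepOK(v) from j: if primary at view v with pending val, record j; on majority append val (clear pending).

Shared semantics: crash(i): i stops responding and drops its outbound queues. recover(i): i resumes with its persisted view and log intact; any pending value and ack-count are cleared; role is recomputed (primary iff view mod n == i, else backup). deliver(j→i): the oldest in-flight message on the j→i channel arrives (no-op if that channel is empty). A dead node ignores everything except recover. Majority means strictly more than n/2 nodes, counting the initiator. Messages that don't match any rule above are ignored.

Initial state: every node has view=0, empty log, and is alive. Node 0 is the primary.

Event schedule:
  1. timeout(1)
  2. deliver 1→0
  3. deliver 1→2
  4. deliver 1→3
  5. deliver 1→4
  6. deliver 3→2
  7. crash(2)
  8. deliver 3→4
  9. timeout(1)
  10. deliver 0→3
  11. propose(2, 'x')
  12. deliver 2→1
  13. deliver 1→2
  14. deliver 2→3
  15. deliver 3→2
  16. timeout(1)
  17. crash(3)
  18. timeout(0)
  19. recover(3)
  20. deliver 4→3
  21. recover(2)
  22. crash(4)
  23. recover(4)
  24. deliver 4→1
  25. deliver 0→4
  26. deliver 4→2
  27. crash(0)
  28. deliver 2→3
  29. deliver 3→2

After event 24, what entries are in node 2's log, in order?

[1] timeout(1) → N1(prim v1 [-])
[2] deliver 1→0 → N0(back v1 [-])
[3] deliver 1→2 → N2(back v1 [-])
[4] deliver 1→3 → N3(back v1 [-])
[5] deliver 1→4 → N4(back v1 [-])
[6] deliver 3→2 → ∅
[7] crash(2) → N2(✗back v1 [-])
[8] deliver 3→4 → ∅
[9] timeout(1) → N1(back v2 [-])
[10] deliver 0→3 → ∅
[11] propose(2,'x') → ∅
[12] deliver 2→1 → ∅
[13] deliver 1→2 → ∅
[14] deliver 2→3 → ∅
[15] deliver 3→2 → ∅
[16] timeout(1) → N1(back v3 [-])
[17] crash(3) → N3(✗back v1 [-])
[18] timeout(0) → N0(back v2 [-])
[19] recover(3) → N3(back v1 [-])
[20] deliver 4→3 → ∅
[21] recover(2) → N2(back v1 [-])
[22] crash(4) → N4(✗back v1 [-])
[23] recover(4) → N4(back v1 [-])
[24] deliver 4→1 → ∅

empty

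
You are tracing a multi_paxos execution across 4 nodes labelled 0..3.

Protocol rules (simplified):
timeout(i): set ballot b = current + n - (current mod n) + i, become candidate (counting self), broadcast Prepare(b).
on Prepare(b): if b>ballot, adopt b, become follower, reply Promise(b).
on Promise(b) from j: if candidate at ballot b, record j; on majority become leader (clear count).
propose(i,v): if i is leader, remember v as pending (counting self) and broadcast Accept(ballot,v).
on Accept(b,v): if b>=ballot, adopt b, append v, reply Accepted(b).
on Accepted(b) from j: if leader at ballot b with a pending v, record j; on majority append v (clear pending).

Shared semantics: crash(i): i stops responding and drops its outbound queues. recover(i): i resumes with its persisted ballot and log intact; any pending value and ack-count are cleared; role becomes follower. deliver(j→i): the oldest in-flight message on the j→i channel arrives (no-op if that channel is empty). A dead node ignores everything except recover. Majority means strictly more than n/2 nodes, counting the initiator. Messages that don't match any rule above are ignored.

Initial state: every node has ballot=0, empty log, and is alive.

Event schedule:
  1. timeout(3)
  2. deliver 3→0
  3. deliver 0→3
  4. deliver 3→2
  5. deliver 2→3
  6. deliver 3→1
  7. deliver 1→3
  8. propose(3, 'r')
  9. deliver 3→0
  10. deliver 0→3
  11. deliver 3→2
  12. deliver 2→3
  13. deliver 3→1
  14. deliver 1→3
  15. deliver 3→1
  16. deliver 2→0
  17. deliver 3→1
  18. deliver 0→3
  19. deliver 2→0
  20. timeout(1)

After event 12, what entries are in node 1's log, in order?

e1 timeout(3): 3[cand,b=7,-]
e2 deliver 3→0: 0[foll,b=7,-]
e3 deliver 0→3: ·
e4 deliver 3→2: 2[foll,b=7,-]
e5 deliver 2→3: 3[lead,b=7,-]
e6 deliver 3→1: 1[foll,b=7,-]
e7 deliver 1→3: ·
e8 propose(3,'r'): ·
e9 deliver 3→0: 0[foll,b=7,r]
e10 deliver 0→3: ·
e11 deliver 3→2: 2[foll,b=7,r]
e12 deliver 2→3: 3[lead,b=7,r]

empty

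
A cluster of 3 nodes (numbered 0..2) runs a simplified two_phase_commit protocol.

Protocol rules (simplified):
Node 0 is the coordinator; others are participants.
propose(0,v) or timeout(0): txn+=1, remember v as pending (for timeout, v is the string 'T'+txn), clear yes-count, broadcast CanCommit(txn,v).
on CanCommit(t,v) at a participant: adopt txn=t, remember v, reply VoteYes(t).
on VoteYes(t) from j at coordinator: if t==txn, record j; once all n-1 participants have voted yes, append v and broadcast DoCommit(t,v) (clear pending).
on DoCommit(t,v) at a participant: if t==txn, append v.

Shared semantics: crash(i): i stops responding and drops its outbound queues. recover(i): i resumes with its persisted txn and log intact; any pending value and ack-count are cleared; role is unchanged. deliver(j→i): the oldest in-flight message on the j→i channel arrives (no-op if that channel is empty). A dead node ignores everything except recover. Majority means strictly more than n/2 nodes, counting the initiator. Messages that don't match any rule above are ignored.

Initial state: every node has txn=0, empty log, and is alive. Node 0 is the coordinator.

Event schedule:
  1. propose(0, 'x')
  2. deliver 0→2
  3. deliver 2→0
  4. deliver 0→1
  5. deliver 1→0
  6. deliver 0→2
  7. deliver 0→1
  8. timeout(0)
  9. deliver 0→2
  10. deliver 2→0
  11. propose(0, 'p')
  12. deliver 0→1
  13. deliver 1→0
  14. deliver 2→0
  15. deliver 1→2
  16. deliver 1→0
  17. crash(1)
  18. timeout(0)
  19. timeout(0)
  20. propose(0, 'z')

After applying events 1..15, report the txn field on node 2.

2

1. propose(0,'x'):  <0:coor t1 ->
2. deliver 0→2:  <2:part t1 ->
3. deliver 2→0:  nop
4. deliver 0→1:  <1:part t1 ->
5. deliver 1→0:  <0:coor t1 x>
6. deliver 0→2:  <2:part t1 x>
7. deliver 0→1:  <1:part t1 x>
8. timeout(0):  <0:coor t2 x>
9. deliver 0→2:  <2:part t2 x>
10. deliver 2→0:  nop
11. propose(0,'p'):  <0:coor t3 x>
12. deliver 0→1:  <1:part t2 x>
13. deliver 1→0:  nop
14. deliver 2→0:  nop
15. deliver 1→2:  nop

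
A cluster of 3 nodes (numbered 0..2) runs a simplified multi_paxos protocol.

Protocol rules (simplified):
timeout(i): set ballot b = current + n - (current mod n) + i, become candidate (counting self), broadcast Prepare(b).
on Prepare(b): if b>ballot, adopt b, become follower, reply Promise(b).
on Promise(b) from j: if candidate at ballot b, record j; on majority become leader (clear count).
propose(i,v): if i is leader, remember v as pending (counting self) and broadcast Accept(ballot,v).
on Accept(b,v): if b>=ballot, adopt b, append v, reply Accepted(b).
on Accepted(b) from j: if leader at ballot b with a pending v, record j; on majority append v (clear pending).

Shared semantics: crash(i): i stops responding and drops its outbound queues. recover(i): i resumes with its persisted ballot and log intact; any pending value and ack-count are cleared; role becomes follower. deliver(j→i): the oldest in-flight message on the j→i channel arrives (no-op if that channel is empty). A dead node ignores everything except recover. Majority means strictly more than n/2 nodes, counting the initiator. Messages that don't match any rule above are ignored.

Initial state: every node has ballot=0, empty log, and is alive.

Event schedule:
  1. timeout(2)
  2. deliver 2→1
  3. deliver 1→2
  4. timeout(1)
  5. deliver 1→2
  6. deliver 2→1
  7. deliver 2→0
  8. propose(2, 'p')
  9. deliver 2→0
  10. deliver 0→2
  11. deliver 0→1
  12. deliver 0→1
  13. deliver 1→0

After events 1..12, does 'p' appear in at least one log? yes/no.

no

step 1 timeout(2): 2={cand,b=5,log=-}
step 2 deliver 2→1: 1={foll,b=5,log=-}
step 3 deliver 1→2: 2={lead,b=5,log=-}
step 4 timeout(1): 1={cand,b=7,log=-}
step 5 deliver 1→2: 2={foll,b=7,log=-}
step 6 deliver 2→1: 1={lead,b=7,log=-}
step 7 deliver 2→0: 0={foll,b=5,log=-}
step 8 propose(2,'p'): —
step 9 deliver 2→0: —
step 10 deliver 0→2: —
step 11 deliver 0→1: —
step 12 deliver 0→1: —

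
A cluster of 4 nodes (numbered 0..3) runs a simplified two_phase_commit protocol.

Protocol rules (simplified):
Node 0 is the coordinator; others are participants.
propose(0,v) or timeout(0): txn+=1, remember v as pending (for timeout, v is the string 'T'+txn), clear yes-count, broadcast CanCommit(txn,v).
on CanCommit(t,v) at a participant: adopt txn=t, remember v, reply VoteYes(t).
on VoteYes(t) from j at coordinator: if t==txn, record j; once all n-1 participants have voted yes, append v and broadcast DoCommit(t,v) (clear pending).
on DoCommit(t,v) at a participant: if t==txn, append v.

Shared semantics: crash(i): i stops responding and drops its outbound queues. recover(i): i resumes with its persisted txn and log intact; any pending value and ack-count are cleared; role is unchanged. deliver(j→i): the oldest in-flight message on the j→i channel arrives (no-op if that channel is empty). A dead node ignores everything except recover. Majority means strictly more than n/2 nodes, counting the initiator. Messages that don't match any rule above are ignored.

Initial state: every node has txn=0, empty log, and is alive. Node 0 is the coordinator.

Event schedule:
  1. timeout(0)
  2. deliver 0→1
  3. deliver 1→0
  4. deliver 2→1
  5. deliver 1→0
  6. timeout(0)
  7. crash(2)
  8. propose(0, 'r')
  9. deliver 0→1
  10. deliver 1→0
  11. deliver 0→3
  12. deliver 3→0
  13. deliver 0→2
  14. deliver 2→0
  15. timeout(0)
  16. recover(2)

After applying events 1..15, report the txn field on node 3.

1

[1] timeout(0) → N0(coor t1 [-])
[2] deliver 0→1 → N1(part t1 [-])
[3] deliver 1→0 → ∅
[4] deliver 2→1 → ∅
[5] deliver 1→0 → ∅
[6] timeout(0) → N0(coor t2 [-])
[7] crash(2) → N2(✗part t0 [-])
[8] propose(0,'r') → N0(coor t3 [-])
[9] deliver 0→1 → N1(part t2 [-])
[10] deliver 1→0 → ∅
[11] deliver 0→3 → N3(part t1 [-])
[12] deliver 3→0 → ∅
[13] deliver 0→2 → ∅
[14] deliver 2→0 → ∅
[15] timeout(0) → N0(coor t4 [-])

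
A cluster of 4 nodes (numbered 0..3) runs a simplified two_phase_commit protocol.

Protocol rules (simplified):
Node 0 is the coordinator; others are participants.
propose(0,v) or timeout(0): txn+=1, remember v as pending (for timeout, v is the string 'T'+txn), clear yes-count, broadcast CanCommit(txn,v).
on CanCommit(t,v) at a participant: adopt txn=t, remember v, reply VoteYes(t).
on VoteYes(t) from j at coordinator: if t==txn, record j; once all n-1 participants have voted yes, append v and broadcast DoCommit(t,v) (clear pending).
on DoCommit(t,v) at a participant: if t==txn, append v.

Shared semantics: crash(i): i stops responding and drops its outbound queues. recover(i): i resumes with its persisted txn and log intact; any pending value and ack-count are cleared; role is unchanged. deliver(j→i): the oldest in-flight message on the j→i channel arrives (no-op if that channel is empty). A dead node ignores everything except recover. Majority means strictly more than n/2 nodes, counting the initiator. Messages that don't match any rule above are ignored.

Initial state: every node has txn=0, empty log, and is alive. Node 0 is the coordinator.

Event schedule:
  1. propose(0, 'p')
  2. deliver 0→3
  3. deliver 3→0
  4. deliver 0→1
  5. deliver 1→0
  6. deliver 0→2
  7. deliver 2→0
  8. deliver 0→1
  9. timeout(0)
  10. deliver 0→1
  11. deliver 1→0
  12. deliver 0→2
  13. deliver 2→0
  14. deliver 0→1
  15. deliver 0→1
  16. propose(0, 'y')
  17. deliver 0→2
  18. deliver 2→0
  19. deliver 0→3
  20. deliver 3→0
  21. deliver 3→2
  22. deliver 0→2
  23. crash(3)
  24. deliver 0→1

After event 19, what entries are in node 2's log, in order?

p

e1 propose(0,'p'): 0[coor,t=1,-]
e2 deliver 0→3: 3[part,t=1,-]
e3 deliver 3→0: ·
e4 deliver 0→1: 1[part,t=1,-]
e5 deliver 1→0: ·
e6 deliver 0→2: 2[part,t=1,-]
e7 deliver 2→0: 0[coor,t=1,p]
e8 deliver 0→1: 1[part,t=1,p]
e9 timeout(0): 0[coor,t=2,p]
e10 deliver 0→1: 1[part,t=2,p]
e11 deliver 1→0: ·
e12 deliver 0→2: 2[part,t=1,p]
e13 deliver 2→0: ·
e14 deliver 0→1: ·
e15 deliver 0→1: ·
e16 propose(0,'y'): 0[coor,t=3,p]
e17 deliver 0→2: 2[part,t=2,p]
e18 deliver 2→0: ·
e19 deliver 0→3: 3[part,t=1,p]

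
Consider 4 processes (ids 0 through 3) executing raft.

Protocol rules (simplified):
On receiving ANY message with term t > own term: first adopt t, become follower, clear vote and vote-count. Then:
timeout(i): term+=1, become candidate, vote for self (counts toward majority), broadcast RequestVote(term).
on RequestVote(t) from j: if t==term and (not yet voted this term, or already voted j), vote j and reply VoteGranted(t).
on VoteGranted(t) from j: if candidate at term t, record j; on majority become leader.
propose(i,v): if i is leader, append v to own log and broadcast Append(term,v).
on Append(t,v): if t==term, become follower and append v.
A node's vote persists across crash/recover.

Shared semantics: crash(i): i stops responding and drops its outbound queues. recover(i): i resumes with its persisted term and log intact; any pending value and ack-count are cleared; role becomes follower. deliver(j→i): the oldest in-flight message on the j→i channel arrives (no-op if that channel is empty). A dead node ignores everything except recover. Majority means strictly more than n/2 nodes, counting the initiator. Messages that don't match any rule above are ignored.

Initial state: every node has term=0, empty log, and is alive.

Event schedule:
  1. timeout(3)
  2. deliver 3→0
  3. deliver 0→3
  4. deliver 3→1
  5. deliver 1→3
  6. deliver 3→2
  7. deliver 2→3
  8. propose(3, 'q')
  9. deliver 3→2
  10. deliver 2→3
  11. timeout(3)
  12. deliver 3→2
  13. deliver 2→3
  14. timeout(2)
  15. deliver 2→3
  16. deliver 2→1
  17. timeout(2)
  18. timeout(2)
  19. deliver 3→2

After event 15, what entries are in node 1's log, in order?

empty

step 1 timeout(3): 3={cand,t=1,log=-}
step 2 deliver 3→0: 0={foll,t=1,log=-}
step 3 deliver 0→3: —
step 4 deliver 3→1: 1={foll,t=1,log=-}
step 5 deliver 1→3: 3={lead,t=1,log=-}
step 6 deliver 3→2: 2={foll,t=1,log=-}
step 7 deliver 2→3: —
step 8 propose(3,'q'): 3={lead,t=1,log=q}
step 9 deliver 3→2: 2={foll,t=1,log=q}
step 10 deliver 2→3: —
step 11 timeout(3): 3={cand,t=2,log=q}
step 12 deliver 3→2: 2={foll,t=2,log=q}
step 13 deliver 2→3: —
step 14 timeout(2): 2={cand,t=3,log=q}
step 15 deliver 2→3: 3={foll,t=3,log=q}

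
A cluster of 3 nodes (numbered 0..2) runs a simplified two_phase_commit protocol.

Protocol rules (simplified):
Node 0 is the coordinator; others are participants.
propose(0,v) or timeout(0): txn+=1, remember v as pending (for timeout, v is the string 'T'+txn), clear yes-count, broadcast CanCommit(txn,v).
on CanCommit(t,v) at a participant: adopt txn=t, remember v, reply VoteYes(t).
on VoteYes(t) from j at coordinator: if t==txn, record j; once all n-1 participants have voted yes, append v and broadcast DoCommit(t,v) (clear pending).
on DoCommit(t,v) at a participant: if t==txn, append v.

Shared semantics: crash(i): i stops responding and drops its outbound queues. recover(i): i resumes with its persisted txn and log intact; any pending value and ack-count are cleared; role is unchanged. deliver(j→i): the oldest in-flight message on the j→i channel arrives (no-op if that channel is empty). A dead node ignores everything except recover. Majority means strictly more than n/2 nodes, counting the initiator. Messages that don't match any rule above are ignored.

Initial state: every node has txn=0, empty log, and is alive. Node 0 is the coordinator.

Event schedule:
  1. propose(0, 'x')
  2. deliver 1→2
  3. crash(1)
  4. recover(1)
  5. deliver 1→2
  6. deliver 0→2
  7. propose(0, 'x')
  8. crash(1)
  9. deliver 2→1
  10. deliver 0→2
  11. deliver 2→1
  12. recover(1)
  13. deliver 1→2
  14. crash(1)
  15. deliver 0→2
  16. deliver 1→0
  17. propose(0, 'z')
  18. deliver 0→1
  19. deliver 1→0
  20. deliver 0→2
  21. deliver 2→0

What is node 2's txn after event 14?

2

[1] propose(0,'x') → N0(coor t1 [-])
[2] deliver 1→2 → ∅
[3] crash(1) → N1(✗part t0 [-])
[4] recover(1) → N1(part t0 [-])
[5] deliver 1→2 → ∅
[6] deliver 0→2 → N2(part t1 [-])
[7] propose(0,'x') → N0(coor t2 [-])
[8] crash(1) → N1(✗part t0 [-])
[9] deliver 2→1 → ∅
[10] deliver 0→2 → N2(part t2 [-])
[11] deliver 2→1 → ∅
[12] recover(1) → N1(part t0 [-])
[13] deliver 1→2 → ∅
[14] crash(1) → N1(✗part t0 [-])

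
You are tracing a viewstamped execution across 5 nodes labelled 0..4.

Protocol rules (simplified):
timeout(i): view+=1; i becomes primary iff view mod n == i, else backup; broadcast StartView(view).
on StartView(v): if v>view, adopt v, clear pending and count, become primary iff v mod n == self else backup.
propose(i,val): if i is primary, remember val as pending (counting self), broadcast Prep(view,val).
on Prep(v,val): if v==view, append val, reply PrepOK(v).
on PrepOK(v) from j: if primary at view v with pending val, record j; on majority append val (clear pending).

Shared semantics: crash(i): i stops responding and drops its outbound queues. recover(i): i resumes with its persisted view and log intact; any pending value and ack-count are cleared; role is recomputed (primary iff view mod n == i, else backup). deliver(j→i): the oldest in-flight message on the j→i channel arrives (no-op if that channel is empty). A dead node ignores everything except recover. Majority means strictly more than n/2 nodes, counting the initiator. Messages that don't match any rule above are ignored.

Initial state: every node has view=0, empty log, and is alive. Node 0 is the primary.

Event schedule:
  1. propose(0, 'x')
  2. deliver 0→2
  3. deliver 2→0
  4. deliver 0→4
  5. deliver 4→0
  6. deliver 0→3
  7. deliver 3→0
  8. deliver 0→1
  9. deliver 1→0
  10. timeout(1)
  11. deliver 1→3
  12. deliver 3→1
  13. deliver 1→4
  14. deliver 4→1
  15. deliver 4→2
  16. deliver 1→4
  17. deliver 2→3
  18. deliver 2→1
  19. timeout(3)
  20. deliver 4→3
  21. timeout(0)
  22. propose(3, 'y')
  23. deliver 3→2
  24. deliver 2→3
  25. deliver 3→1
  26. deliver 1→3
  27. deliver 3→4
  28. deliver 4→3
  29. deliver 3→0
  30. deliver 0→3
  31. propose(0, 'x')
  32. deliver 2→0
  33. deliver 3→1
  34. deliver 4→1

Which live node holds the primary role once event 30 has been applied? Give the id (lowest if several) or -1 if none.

2

[1] propose(0,'x') → ∅
[2] deliver 0→2 → N2(back v0 [x])
[3] deliver 2→0 → ∅
[4] deliver 0→4 → N4(back v0 [x])
[5] deliver 4→0 → N0(prim v0 [x])
[6] deliver 0→3 → N3(back v0 [x])
[7] deliver 3→0 → ∅
[8] deliver 0→1 → N1(back v0 [x])
[9] deliver 1→0 → ∅
[10] timeout(1) → N1(prim v1 [x])
[11] deliver 1→3 → N3(back v1 [x])
[12] deliver 3→1 → ∅
[13] deliver 1→4 → N4(back v1 [x])
[14] deliver 4→1 → ∅
[15] deliver 4→2 → ∅
[16] deliver 1→4 → ∅
[17] deliver 2→3 → ∅
[18] deliver 2→1 → ∅
[19] timeout(3) → N3(back v2 [x])
[20] deliver 4→3 → ∅
[21] timeout(0) → N0(back v1 [x])
[22] propose(3,'y') → ∅
[23] deliver 3→2 → N2(prim v2 [x])
[24] deliver 2→3 → ∅
[25] deliver 3→1 → N1(back v2 [x])
[26] deliver 1→3 → ∅
[27] deliver 3→4 → N4(back v2 [x])
[28] deliver 4→3 → ∅
[29] deliver 3→0 → N0(back v2 [x])
[30] deliver 0→3 → ∅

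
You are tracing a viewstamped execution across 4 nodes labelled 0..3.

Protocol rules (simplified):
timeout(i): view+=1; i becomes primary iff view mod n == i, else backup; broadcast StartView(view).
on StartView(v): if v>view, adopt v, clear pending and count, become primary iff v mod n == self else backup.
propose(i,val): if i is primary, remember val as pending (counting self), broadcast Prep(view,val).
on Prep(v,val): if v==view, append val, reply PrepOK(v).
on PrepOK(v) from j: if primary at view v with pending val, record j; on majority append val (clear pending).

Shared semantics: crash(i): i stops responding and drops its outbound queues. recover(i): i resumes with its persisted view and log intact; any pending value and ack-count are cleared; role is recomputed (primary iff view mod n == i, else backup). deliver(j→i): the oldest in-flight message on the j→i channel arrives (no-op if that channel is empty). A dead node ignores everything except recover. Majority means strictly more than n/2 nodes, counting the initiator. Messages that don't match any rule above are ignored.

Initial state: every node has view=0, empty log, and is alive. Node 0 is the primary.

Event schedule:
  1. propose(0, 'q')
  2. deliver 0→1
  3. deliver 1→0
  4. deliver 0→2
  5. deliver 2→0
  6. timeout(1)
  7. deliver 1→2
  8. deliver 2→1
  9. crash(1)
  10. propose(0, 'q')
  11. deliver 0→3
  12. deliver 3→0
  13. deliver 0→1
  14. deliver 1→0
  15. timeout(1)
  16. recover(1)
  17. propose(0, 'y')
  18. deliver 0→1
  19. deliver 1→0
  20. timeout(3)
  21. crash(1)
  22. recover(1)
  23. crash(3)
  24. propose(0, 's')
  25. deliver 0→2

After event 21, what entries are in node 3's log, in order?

q

1. propose(0,'q'):  nop
2. deliver 0→1:  <1:back v0 q>
3. deliver 1→0:  nop
4. deliver 0→2:  <2:back v0 q>
5. deliver 2→0:  <0:prim v0 q>
6. timeout(1):  <1:prim v1 q>
7. deliver 1→2:  <2:back v1 q>
8. deliver 2→1:  nop
9. crash(1):  <1:✗prim v1 q>
10. propose(0,'q'):  nop
11. deliver 0→3:  <3:back v0 q>
12. deliver 3→0:  nop
13. deliver 0→1:  nop
14. deliver 1→0:  nop
15. timeout(1):  nop
16. recover(1):  <1:prim v1 q>
17. propose(0,'y'):  nop
18. deliver 0→1:  nop
19. deliver 1→0:  nop
20. timeout(3):  <3:back v1 q>
21. crash(1):  <1:✗prim v1 q>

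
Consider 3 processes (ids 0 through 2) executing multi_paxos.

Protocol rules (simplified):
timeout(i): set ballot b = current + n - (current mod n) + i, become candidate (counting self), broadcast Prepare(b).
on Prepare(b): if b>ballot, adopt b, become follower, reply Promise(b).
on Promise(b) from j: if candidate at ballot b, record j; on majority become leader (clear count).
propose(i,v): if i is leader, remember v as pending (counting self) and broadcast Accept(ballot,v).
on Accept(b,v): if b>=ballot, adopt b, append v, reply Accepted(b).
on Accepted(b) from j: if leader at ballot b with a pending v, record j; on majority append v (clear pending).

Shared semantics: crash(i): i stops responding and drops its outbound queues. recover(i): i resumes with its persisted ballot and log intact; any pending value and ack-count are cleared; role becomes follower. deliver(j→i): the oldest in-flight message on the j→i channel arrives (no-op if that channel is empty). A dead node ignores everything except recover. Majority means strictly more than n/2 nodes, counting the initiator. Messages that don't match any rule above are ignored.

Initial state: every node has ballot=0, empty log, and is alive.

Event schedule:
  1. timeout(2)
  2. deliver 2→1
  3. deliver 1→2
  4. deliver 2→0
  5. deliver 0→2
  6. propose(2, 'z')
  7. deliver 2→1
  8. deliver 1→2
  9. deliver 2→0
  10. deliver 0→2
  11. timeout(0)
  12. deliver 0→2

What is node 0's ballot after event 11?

6

e1 timeout(2): 2[cand,b=5,-]
e2 deliver 2→1: 1[foll,b=5,-]
e3 deliver 1→2: 2[lead,b=5,-]
e4 deliver 2→0: 0[foll,b=5,-]
e5 deliver 0→2: ·
e6 propose(2,'z'): ·
e7 deliver 2→1: 1[foll,b=5,z]
e8 deliver 1→2: 2[lead,b=5,z]
e9 deliver 2→0: 0[foll,b=5,z]
e10 deliver 0→2: ·
e11 timeout(0): 0[cand,b=6,z]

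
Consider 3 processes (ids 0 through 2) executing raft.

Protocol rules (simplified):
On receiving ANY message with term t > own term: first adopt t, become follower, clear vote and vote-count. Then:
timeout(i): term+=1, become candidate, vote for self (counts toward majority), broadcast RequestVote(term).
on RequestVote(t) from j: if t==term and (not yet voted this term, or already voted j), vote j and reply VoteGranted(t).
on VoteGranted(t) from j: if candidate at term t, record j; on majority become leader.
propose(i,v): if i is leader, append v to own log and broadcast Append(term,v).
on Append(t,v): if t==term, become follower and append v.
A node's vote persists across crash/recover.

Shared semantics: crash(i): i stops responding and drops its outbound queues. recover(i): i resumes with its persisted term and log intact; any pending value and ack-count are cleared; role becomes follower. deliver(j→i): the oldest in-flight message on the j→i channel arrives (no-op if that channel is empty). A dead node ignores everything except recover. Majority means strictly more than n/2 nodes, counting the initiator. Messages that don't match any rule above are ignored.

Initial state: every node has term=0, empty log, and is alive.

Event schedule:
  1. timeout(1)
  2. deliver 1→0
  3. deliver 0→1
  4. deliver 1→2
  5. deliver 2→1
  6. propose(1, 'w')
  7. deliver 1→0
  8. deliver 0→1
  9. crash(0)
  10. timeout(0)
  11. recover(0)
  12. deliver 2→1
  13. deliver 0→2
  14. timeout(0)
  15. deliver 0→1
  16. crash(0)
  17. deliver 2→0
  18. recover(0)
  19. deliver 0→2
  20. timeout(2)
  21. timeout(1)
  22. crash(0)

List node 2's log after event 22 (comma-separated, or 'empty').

after 1 — timeout(1): n1:cand/t1/[-]
after 2 — deliver 1→0: n0:foll/t1/[-]
after 3 — deliver 0→1: n1:lead/t1/[-]
after 4 — deliver 1→2: n2:foll/t1/[-]
after 5 — deliver 2→1: ·
after 6 — propose(1,'w'): n1:lead/t1/[w]
after 7 — deliver 1→0: n0:foll/t1/[w]
after 8 — deliver 0→1: ·
after 9 — crash(0): n0:✗foll/t1/[w]
after 10 — timeout(0): ·
after 11 — recover(0): n0:foll/t1/[w]
after 12 — deliver 2→1: ·
after 13 — deliver 0→2: ·
after 14 — timeout(0): n0:cand/t2/[w]
after 15 — deliver 0→1: n1:foll/t2/[w]
after 16 — crash(0): n0:✗cand/t2/[w]
after 17 — deliver 2→0: ·
after 18 — recover(0): n0:foll/t2/[w]
after 19 — deliver 0→2: ·
after 20 — timeout(2): n2:cand/t2/[-]
after 21 — timeout(1): n1:cand/t3/[w]
after 22 — crash(0): n0:✗foll/t2/[w]

empty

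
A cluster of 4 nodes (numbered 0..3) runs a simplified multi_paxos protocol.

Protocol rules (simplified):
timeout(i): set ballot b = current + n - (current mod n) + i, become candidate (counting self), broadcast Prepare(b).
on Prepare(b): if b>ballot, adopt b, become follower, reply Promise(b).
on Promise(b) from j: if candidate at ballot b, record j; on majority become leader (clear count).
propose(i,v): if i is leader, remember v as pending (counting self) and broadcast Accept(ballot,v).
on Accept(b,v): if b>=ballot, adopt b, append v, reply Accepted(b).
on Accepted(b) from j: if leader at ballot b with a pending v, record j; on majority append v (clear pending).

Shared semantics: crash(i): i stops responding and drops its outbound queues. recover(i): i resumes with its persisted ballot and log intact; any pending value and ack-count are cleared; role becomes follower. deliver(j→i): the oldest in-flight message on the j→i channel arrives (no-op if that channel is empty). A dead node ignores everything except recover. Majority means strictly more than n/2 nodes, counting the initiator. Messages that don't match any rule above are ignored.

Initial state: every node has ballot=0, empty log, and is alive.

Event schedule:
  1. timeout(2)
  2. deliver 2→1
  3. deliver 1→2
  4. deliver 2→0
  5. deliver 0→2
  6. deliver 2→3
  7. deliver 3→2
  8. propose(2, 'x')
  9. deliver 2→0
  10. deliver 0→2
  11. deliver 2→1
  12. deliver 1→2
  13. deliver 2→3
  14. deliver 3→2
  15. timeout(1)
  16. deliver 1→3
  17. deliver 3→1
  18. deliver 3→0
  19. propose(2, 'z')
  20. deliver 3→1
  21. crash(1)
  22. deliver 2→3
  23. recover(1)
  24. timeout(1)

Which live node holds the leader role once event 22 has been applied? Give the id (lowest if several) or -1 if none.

step 1 timeout(2): 2={cand,b=6,log=-}
step 2 deliver 2→1: 1={foll,b=6,log=-}
step 3 deliver 1→2: —
step 4 deliver 2→0: 0={foll,b=6,log=-}
step 5 deliver 0→2: 2={lead,b=6,log=-}
step 6 deliver 2→3: 3={foll,b=6,log=-}
step 7 deliver 3→2: —
step 8 propose(2,'x'): —
step 9 deliver 2→0: 0={foll,b=6,log=x}
step 10 deliver 0→2: —
step 11 deliver 2→1: 1={foll,b=6,log=x}
step 12 deliver 1→2: 2={lead,b=6,log=x}
step 13 deliver 2→3: 3={foll,b=6,log=x}
step 14 deliver 3→2: —
step 15 timeout(1): 1={cand,b=9,log=x}
step 16 deliver 1→3: 3={foll,b=9,log=x}
step 17 deliver 3→1: —
step 18 deliver 3→0: —
step 19 propose(2,'z'): —
step 20 deliver 3→1: —
step 21 crash(1): 1={✗cand,b=9,log=x}
step 22 deliver 2→3: —

2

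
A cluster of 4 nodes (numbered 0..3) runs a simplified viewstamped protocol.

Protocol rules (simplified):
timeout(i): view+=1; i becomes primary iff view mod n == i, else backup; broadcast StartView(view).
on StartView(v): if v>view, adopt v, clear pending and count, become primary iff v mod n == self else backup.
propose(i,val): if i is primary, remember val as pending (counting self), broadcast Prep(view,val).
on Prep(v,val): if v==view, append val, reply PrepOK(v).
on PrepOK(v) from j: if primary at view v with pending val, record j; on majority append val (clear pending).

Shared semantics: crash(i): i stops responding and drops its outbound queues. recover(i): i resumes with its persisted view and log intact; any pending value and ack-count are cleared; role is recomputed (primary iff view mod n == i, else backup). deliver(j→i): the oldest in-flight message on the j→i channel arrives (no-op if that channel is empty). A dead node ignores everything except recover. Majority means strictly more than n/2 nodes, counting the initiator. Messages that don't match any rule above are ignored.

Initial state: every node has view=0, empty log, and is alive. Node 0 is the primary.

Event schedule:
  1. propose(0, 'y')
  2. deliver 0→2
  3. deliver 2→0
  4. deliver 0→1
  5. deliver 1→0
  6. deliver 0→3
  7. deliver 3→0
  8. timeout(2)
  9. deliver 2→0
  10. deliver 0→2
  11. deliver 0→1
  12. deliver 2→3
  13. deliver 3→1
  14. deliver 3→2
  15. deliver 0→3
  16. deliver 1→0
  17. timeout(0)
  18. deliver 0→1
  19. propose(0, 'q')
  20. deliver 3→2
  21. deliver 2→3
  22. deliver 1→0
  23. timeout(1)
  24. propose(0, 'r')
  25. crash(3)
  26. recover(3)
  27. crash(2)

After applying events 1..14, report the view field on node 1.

0

step 1 propose(0,'y'): —
step 2 deliver 0→2: 2={back,v=0,log=y}
step 3 deliver 2→0: —
step 4 deliver 0→1: 1={back,v=0,log=y}
step 5 deliver 1→0: 0={prim,v=0,log=y}
step 6 deliver 0→3: 3={back,v=0,log=y}
step 7 deliver 3→0: —
step 8 timeout(2): 2={back,v=1,log=y}
step 9 deliver 2→0: 0={back,v=1,log=y}
step 10 deliver 0→2: —
step 11 deliver 0→1: —
step 12 deliver 2→3: 3={back,v=1,log=y}
step 13 deliver 3→1: —
step 14 deliver 3→2: —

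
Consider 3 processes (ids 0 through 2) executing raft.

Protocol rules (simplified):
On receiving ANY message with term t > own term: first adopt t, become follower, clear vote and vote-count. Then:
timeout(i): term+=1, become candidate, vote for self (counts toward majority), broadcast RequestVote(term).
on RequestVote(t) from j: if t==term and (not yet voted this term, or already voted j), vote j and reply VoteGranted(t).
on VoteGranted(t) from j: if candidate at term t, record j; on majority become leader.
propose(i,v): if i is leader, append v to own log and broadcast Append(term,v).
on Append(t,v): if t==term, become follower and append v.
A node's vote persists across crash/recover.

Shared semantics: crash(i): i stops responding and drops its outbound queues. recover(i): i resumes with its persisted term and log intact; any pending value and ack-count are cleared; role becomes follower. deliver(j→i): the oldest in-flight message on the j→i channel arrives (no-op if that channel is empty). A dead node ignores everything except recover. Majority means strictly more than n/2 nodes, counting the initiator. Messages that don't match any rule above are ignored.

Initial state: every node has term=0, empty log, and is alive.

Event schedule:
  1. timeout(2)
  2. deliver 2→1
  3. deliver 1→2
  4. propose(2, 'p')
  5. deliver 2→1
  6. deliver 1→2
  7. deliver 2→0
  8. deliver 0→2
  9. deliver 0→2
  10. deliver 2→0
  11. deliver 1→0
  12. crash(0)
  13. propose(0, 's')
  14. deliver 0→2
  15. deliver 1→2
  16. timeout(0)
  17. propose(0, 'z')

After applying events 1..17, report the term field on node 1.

e1 timeout(2): 2[cand,t=1,-]
e2 deliver 2→1: 1[foll,t=1,-]
e3 deliver 1→2: 2[lead,t=1,-]
e4 propose(2,'p'): 2[lead,t=1,p]
e5 deliver 2→1: 1[foll,t=1,p]
e6 deliver 1→2: ·
e7 deliver 2→0: 0[foll,t=1,-]
e8 deliver 0→2: ·
e9 deliver 0→2: ·
e10 deliver 2→0: 0[foll,t=1,p]
e11 deliver 1→0: ·
e12 crash(0): 0[✗foll,t=1,p]
e13 propose(0,'s'): ·
e14 deliver 0→2: ·
e15 deliver 1→2: ·
e16 timeout(0): ·
e17 propose(0,'z'): ·

1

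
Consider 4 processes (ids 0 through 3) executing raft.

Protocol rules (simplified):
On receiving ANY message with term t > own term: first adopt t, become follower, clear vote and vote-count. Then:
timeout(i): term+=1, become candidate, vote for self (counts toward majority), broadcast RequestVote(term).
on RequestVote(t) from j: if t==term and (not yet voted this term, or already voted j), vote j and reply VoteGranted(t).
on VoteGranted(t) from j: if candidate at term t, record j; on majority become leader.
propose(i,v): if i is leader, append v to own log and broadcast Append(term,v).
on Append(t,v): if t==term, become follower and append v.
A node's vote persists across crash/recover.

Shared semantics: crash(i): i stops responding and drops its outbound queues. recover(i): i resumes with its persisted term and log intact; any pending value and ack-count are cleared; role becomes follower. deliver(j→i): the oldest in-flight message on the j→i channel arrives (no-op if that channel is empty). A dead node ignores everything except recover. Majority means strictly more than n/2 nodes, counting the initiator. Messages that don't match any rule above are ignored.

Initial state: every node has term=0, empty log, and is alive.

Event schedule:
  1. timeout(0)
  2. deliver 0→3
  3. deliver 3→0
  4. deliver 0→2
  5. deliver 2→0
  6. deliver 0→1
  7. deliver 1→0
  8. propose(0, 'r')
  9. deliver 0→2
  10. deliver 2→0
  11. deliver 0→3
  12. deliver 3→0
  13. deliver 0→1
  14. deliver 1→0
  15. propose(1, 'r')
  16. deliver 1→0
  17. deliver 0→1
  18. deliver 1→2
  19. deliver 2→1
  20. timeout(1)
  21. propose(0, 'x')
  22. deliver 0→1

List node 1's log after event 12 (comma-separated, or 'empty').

empty

1. timeout(0):  <0:cand t1 ->
2. deliver 0→3:  <3:foll t1 ->
3. deliver 3→0:  nop
4. deliver 0→2:  <2:foll t1 ->
5. deliver 2→0:  <0:lead t1 ->
6. deliver 0→1:  <1:foll t1 ->
7. deliver 1→0:  nop
8. propose(0,'r'):  <0:lead t1 r>
9. deliver 0→2:  <2:foll t1 r>
10. deliver 2→0:  nop
11. deliver 0→3:  <3:foll t1 r>
12. deliver 3→0:  nop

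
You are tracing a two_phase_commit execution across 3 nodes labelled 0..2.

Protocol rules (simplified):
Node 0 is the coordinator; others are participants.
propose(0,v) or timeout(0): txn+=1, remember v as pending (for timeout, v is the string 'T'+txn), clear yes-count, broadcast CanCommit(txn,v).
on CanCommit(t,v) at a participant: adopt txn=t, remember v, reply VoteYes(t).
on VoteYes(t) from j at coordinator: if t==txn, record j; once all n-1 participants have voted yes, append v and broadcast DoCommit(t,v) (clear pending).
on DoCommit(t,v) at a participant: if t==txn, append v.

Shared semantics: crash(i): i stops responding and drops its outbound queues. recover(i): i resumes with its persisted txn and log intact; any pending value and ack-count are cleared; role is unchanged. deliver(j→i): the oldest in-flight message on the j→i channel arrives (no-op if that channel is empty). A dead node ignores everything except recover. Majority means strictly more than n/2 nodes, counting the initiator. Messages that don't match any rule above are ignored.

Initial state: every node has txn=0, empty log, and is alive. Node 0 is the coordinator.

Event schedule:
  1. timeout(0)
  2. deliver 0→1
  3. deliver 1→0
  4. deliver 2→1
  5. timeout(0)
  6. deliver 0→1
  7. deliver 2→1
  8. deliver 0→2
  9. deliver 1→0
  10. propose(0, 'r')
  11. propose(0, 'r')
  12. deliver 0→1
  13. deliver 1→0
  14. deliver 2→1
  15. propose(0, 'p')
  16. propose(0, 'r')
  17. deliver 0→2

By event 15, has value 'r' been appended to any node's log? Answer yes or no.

step 1 timeout(0): 0={coor,t=1,log=-}
step 2 deliver 0→1: 1={part,t=1,log=-}
step 3 deliver 1→0: —
step 4 deliver 2→1: —
step 5 timeout(0): 0={coor,t=2,log=-}
step 6 deliver 0→1: 1={part,t=2,log=-}
step 7 deliver 2→1: —
step 8 deliver 0→2: 2={part,t=1,log=-}
step 9 deliver 1→0: —
step 10 propose(0,'r'): 0={coor,t=3,log=-}
step 11 propose(0,'r'): 0={coor,t=4,log=-}
step 12 deliver 0→1: 1={part,t=3,log=-}
step 13 deliver 1→0: —
step 14 deliver 2→1: —
step 15 propose(0,'p'): 0={coor,t=5,log=-}

no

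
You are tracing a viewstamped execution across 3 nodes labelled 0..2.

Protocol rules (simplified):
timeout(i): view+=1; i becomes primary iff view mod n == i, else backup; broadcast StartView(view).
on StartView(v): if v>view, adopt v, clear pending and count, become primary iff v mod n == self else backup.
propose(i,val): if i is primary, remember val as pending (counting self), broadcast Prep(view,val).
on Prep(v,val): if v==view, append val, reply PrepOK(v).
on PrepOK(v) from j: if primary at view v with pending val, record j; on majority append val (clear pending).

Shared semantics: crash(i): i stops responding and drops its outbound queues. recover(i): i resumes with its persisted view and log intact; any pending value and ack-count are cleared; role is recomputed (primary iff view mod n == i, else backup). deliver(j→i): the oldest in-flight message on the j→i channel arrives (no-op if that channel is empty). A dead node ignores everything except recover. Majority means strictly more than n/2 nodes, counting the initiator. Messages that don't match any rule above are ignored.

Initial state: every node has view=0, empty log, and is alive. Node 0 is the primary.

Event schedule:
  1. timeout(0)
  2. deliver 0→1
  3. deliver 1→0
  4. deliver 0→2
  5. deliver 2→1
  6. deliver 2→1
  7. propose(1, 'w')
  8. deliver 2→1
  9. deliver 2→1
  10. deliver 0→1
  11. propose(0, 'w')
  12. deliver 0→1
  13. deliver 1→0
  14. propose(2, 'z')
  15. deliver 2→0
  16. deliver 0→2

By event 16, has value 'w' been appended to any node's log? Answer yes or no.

[1] timeout(0) → N0(back v1 [-])
[2] deliver 0→1 → N1(prim v1 [-])
[3] deliver 1→0 → ∅
[4] deliver 0→2 → N2(back v1 [-])
[5] deliver 2→1 → ∅
[6] deliver 2→1 → ∅
[7] propose(1,'w') → ∅
[8] deliver 2→1 → ∅
[9] deliver 2→1 → ∅
[10] deliver 0→1 → ∅
[11] propose(0,'w') → ∅
[12] deliver 0→1 → ∅
[13] deliver 1→0 → N0(back v1 [w])
[14] propose(2,'z') → ∅
[15] deliver 2→0 → ∅
[16] deliver 0→2 → ∅

yes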